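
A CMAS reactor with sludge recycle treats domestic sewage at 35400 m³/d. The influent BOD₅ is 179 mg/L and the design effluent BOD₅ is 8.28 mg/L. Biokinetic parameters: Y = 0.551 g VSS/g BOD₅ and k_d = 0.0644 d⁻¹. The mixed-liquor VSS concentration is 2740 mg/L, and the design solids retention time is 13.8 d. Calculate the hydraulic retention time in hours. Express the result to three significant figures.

τ ≈ 6.02 h

Rearranging the biomass balance for a CMAS with decay, V = Y·Q·ΔS·θ_c / [X·(1+k_d θ_c)] = 0.551 × 35400 × (179 − 8.28) × 13.8 / [2740 × (1 + 0.0644 × 13.8)] = 4.6×10^7 / 5175 = 8880 m³.
τ = V/Q = 8880/35400 = 0.2508 d, or 6.020 h.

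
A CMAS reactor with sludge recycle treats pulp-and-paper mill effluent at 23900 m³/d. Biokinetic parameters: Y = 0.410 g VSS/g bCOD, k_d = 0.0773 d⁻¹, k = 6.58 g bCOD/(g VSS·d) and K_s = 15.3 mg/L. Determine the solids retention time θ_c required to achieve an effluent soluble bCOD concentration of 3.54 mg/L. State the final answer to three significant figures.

From 1/θ_c = Y·k·S/(K_s + S) − k_d: Y·k·S/(K_s+S) = 0.410 × 6.58 × 3.54 / (15.3 + 3.54) = 0.5069 d⁻¹.
Then 1/θ_c = μ − k_d = 0.5069 − 0.0773 = 0.4296 d⁻¹, giving θ_c = 2.328 d.

θ_c ≈ 2.33 d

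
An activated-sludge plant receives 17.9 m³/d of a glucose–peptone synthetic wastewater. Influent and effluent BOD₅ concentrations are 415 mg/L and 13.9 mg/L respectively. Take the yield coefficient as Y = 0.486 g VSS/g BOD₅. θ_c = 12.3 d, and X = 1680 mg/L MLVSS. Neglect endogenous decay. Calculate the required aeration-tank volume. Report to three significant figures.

V ≈ 25.5 m³

V·X = Y·Q·ΔS·θ_c gives V = 0.486 × 17.9 × (415 − 13.9) × 12.3 / 1680 = 25.55 m³.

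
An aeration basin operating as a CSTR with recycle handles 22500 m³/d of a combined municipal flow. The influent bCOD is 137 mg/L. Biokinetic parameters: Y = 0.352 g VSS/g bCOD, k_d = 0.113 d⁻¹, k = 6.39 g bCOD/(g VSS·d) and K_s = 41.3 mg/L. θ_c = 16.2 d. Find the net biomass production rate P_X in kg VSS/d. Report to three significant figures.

P_X ≈ 374 kg VSS/d

From the Monod/SRT balance for a CMAS, S = K_s·(1+k_d θ_c)/[θ_c·(Y k − k_d) − 1] = 41.3 × (1 + 0.113 × 16.2) / [16.2 × (0.352 × 6.39 − 0.113) − 1] = 116.9 / 33.61 = 3.478 mg/L.
Observed yield with endogenous decay: Y_obs = Y / (1 + k_d·θ_c) = 0.352 / (1 + 0.113 × 16.2) = 0.352 / 2.831 = 0.1244 g VSS/g bCOD.
Mass of bCOD removed per day: Q(S₀ − S) = 22500 × 133.5 g/m³ = 3004 kg/d.
P_X = Y_obs · Q(S₀ − S) = 0.1244 × 3004 = 373.6 kg VSS/d.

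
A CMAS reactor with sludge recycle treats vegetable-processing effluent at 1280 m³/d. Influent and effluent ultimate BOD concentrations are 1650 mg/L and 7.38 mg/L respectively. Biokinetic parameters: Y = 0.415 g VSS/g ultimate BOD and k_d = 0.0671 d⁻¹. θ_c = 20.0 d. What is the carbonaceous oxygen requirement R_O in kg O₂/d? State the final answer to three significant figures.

R_O ≈ 1570 kg O₂/d

Y_obs = Y / (1 + k_d θ_c) = 0.415 / (1 + 0.0671 × 20.0) = 0.415 / 2.342 = 0.1772.
Substrate removed = Q·(S₀ − S) = 1280 m³/d × (1650 − 7.38) g/m³ = 2.1×10^6 g/d = 2103 kg/d.
Net sludge production P_X = 0.1772 × 2103 = 372.6 kg VSS/d.
R_O = Q·ΔS − 1.42 P_X = 2103 − 529.0 = 1574 kg O₂/d.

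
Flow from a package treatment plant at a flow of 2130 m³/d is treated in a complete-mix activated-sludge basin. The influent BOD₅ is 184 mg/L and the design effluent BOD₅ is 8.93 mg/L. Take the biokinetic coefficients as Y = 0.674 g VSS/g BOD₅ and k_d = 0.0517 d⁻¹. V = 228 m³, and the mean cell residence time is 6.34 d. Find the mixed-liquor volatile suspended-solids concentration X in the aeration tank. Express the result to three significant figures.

X = Y·Q·ΔS·θ_c / [V·(1 + k_d θ_c)] = 0.674 × 2130 × (184 − 8.93) × 6.34 / [228 × (1 + 0.0517 × 6.34)] = 5264 mg/L.

X ≈ 5260 mg/L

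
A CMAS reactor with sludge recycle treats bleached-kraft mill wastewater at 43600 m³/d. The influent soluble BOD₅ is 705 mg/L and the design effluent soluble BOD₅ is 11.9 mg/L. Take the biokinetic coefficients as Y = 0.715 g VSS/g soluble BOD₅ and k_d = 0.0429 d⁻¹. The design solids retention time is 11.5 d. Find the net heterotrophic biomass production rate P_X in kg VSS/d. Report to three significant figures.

The observed yield is Y_obs = Y/(1 + k_d·θ_c) = 0.715 / (1 + 0.0429 × 11.5) = 0.715 / 1.493 = 0.4788 g VSS per g soluble BOD₅ removed.
Mass of soluble BOD₅ removed per day: Q(S₀ − S) = 43600 × 693.1 g/m³ = 30219 kg/d.
Net biomass production P_X = Y_obs × Q·(S₀ − S) = 0.4788 × 30219 = 14469 kg VSS/d.

P_X ≈ 14500 kg VSS/d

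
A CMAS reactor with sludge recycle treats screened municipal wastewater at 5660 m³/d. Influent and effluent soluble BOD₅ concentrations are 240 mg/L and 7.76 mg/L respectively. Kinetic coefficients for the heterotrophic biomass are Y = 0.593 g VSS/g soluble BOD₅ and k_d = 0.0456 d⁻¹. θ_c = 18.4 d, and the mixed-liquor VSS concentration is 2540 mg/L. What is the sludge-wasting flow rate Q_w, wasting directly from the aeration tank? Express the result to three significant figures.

Steady-state biomass mass balance: V·X·(1 + k_d·θ_c) = Y·Q·(S₀ − S)·θ_c, so V = 0.593 × 5660 × (240 − 7.76) × 18.4 / [2540 × (1 + 0.0456 × 18.4)] = 1.43×10^7 / 4671 = 3070 m³.
Wasting from the aeration tank: Q_w = V / θ_c = 3070 / 18.4 = 166.9 m³/d.

Q_w ≈ 167 m³/d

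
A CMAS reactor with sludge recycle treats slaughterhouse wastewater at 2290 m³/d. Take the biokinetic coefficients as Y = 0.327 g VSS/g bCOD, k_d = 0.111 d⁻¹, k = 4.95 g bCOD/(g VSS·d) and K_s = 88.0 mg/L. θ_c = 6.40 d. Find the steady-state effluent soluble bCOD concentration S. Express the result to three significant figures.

Effluent substrate depends only on kinetics and SRT: S = K_s(1 + k_d θ_c) / [θ_c(Yk − k_d) − 1] = 88.0 × (1 + 0.111 × 6.40) / [6.40 × (0.327 × 4.95 − 0.111) − 1] = 150.5 / 8.649 = 17.40 mg/L.

S ≈ 17.4 mg/L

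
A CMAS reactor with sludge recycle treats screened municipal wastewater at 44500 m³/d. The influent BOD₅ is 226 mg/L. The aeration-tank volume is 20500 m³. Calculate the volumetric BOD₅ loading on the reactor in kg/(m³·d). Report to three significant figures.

L_v ≈ 0.491 kg BOD₅/(m³·d)

L_v = Q S₀ / V = 44500 × 226 × 10⁻³ / 20500 = 0.4906 kg/(m³·d).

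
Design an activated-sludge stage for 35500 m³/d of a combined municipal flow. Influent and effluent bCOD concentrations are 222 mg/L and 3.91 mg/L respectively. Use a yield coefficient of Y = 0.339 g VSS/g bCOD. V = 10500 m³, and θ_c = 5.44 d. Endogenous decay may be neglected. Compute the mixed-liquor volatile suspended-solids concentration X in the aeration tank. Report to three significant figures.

X ≈ 1360 mg/L

From V·X = Y·Q·(S₀ − S)·θ_c (decay neglected): X = 0.339 × 35500 × (222 − 3.91) × 5.44 / 10500 = 1360 mg/L.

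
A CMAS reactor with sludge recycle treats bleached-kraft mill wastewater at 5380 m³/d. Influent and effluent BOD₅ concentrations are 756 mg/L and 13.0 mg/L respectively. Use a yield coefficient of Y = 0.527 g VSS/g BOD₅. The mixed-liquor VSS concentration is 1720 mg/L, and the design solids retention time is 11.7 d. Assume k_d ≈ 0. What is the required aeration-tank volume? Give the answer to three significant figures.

V ≈ 14300 m³

Biomass mass balance (decay neglected): V·X = Y·Q·(S₀ − S)·θ_c, so V = 0.527 × 5380 × (756 − 13.0) × 11.7 / 1720 = 14330 m³.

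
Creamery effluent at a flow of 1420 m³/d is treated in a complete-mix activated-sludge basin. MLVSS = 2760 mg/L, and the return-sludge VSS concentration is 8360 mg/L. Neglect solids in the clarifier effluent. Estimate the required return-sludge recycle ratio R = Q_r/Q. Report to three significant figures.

R ≈ 0.493

Mass balance around the secondary clarifier (neglecting effluent solids): R = X / (X_r − X) = 2760 / (8360 − 2760) = 0.4929.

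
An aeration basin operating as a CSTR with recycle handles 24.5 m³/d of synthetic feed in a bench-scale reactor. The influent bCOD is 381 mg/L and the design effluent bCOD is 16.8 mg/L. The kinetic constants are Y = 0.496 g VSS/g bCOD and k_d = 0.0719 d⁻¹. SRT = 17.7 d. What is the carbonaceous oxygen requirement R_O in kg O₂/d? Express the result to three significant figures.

R_O ≈ 6.16 kg O₂/d

Correct the yield for decay: Y_obs = Y/(1 + k_d θ_c) = 0.496 / (1 + 0.0719 × 17.7) = 0.496 / 2.273 = 0.2182.
Q·(S₀ − S) = 24.5 × (381 − 16.8) × 10⁻³ = 8.923 kg/d removed.
P_X = Y_obs·Q·(S₀ − S) = 0.2182 × 8.923 = 1.947 kg VSS/d.
R_O = Q·(S₀ − S) − 1.42·P_X = 8.923 − 1.42 × 1.947 = 6.158 kg O₂/d.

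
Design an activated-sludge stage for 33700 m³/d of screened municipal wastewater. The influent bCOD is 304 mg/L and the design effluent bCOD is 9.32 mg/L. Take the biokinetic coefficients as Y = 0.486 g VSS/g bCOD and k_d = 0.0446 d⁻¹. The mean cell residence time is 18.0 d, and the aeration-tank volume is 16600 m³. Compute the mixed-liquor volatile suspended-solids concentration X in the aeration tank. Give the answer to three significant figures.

X ≈ 2900 mg/L

From V·X·(1 + k_d·θ_c) = Y·Q·(S₀ − S)·θ_c: X = 0.486 × 33700 × (304 − 9.32) × 18.0 / [16600 × (1 + 0.0446 × 18.0)] = 2903 mg/L.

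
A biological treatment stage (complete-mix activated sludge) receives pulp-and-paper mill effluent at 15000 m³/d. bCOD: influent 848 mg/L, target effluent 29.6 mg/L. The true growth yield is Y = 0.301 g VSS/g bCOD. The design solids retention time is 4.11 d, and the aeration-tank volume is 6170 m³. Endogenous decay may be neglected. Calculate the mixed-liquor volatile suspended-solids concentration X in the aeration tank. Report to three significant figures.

X ≈ 2460 mg/L

X = Y·Q·ΔS·θ_c / V = 0.301 × 15000 × (848 − 29.6) × 4.11 / 6170 = 2461 mg/L.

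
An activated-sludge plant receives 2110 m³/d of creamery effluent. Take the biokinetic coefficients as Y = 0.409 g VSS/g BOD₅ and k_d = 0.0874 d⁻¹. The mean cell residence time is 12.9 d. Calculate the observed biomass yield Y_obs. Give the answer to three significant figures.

Correct the yield for decay: Y_obs = Y/(1 + k_d θ_c) = 0.409 / (1 + 0.0874 × 12.9) = 0.409 / 2.127 = 0.1922.

Y_obs ≈ 0.192 g VSS/g BOD₅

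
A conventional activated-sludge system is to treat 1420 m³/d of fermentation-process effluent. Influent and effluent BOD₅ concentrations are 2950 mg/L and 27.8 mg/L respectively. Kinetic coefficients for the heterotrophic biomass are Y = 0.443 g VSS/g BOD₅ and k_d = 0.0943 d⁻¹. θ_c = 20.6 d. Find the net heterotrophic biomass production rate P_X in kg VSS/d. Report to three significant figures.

Observed yield with endogenous decay: Y_obs = Y / (1 + k_d·θ_c) = 0.443 / (1 + 0.0943 × 20.6) = 0.443 / 2.943 = 0.1505 g VSS/g BOD₅.
Mass of BOD₅ removed per day: Q(S₀ − S) = 1420 × 2922 g/m³ = 4150 kg/d.
P_X = Y_obs · Q(S₀ − S) = 0.1505 × 4150 = 624.7 kg VSS/d.

P_X ≈ 625 kg VSS/d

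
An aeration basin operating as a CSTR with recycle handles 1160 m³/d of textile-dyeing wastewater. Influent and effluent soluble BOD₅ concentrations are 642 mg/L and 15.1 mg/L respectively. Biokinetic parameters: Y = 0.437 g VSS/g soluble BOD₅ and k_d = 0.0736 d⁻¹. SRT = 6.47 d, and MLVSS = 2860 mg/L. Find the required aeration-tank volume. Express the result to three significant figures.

V ≈ 487 m³

Rearranging the biomass balance for a CMAS with decay, V = Y·Q·ΔS·θ_c / [X·(1+k_d θ_c)] = 0.437 × 1160 × (642 − 15.1) × 6.47 / [2860 × (1 + 0.0736 × 6.47)] = 2.06×10^6 / 4222 = 487.0 m³.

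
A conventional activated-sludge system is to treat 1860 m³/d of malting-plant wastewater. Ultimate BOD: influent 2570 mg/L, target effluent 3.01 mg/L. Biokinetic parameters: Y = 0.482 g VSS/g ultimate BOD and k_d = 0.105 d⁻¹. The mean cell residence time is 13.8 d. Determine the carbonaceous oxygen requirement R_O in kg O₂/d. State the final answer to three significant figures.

The observed yield is Y_obs = Y/(1 + k_d·θ_c) = 0.482 / (1 + 0.105 × 13.8) = 0.482 / 2.449 = 0.1968 g VSS per g ultimate BOD removed.
ΔS = 2570 − 3.01 = 2567 mg/L, so the substrate removal rate is 1860 × 2567/1000 = 4775 kg ultimate BOD/d.
Net sludge production P_X = 0.1968 × 4775 = 939.7 kg VSS/d.
R_O = Q·ΔS − 1.42 P_X = 4775 − 1334 = 3440 kg O₂/d.

R_O ≈ 3440 kg O₂/d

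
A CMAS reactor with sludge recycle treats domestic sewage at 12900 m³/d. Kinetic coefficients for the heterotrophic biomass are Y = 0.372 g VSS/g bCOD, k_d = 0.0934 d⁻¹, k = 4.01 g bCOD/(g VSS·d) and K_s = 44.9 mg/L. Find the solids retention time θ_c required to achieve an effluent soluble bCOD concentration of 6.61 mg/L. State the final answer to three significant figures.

θ_c ≈ 10.2 d

At the target effluent, Y k S/(K_s+S) = 0.372×4.01×6.61/51.51 = 0.1914 d⁻¹.
θ_c = 1/(μ − k_d) = 1/(0.1914 − 0.0934) = 1/0.09802 = 10.20 d.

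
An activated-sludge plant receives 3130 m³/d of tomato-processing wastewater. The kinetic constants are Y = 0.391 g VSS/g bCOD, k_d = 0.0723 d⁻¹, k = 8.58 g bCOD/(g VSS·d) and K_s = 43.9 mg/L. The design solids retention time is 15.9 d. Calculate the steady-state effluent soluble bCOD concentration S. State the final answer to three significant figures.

S ≈ 1.84 mg/L

From the Monod/SRT balance for a CMAS, S = K_s·(1+k_d θ_c)/[θ_c·(Y k − k_d) − 1] = 43.9 × (1 + 0.0723 × 15.9) / [15.9 × (0.391 × 8.58 − 0.0723) − 1] = 94.37 / 51.19 = 1.843 mg/L.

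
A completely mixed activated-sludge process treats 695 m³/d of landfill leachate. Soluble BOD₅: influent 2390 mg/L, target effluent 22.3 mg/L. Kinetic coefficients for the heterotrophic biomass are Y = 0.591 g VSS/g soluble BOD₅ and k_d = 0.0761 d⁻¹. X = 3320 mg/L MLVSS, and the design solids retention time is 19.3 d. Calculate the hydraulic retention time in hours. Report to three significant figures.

τ ≈ 79.1 h

Rearranging the biomass balance for a CMAS with decay, V = Y·Q·ΔS·θ_c / [X·(1+k_d θ_c)] = 0.591 × 695 × (2390 − 22.3) × 19.3 / [3320 × (1 + 0.0761 × 19.3)] = 1.88×10^7 / 8196 = 2290 m³.
τ = V/Q = 2290/695 = 3.295 d, or 79.08 h.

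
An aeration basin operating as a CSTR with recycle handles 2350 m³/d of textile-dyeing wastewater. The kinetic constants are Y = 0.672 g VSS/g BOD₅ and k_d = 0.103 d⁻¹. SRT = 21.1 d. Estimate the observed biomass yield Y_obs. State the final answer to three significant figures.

Observed yield with endogenous decay: Y_obs = Y / (1 + k_d·θ_c) = 0.672 / (1 + 0.103 × 21.1) = 0.672 / 3.173 = 0.2118 g VSS/g BOD₅.

Y_obs ≈ 0.212 g VSS/g BOD₅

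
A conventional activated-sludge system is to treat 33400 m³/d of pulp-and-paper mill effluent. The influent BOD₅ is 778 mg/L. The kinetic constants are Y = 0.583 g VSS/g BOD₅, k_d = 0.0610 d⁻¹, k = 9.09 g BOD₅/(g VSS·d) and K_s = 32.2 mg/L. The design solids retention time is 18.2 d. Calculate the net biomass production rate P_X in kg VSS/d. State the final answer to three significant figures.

From the Monod/SRT balance for a CMAS, S = K_s·(1+k_d θ_c)/[θ_c·(Y k − k_d) − 1] = 32.2 × (1 + 0.0610 × 18.2) / [18.2 × (0.583 × 9.09 − 0.0610) − 1] = 67.95 / 94.34 = 0.7202 mg/L.
Correct the yield for decay: Y_obs = Y/(1 + k_d θ_c) = 0.583 / (1 + 0.0610 × 18.2) = 0.583 / 2.110 = 0.2763.
Q·(S₀ − S) = 33400 × (778 − 0.720) × 10⁻³ = 25961 kg/d removed.
Biomass produced: P_X = Y_obs·Q·ΔS = 0.2763 × 25961 ≈ 7172 kg VSS/d.

P_X ≈ 7170 kg VSS/d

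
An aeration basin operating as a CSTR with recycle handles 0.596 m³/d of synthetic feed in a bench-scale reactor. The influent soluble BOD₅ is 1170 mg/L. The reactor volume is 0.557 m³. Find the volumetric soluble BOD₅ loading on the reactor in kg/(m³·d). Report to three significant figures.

Volumetric loading L_v = Q·S₀ / V = 0.596 × 1170 g/m³ / 0.5570 m³ = 1252 g/(m³·d) = 1.252 kg soluble BOD₅/(m³·d).

L_v ≈ 1.25 kg soluble BOD₅/(m³·d)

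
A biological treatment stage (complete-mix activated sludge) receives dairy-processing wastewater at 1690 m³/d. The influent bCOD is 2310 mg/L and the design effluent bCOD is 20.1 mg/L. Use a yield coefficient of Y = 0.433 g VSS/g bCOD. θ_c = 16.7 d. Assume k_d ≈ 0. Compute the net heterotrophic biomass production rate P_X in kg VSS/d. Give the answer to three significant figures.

No decay correction is needed, so Y_obs = Y = 0.433.
Mass of bCOD removed per day: Q(S₀ − S) = 1690 × 2290 g/m³ = 3870 kg/d.
So the net sludge growth is P_X = 0.4330 × 3870 = 1676 kg VSS/d.

P_X ≈ 1680 kg VSS/d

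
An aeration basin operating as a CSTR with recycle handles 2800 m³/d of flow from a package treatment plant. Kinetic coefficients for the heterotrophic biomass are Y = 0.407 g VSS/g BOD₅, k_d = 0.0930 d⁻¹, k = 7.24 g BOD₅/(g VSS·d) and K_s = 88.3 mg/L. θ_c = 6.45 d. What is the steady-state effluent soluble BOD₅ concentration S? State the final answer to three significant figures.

Effluent substrate depends only on kinetics and SRT: S = K_s(1 + k_d θ_c) / [θ_c(Yk − k_d) − 1] = 88.3 × (1 + 0.0930 × 6.45) / [6.45 × (0.407 × 7.24 − 0.0930) − 1] = 141.3 / 17.41 = 8.116 mg/L.

S ≈ 8.12 mg/L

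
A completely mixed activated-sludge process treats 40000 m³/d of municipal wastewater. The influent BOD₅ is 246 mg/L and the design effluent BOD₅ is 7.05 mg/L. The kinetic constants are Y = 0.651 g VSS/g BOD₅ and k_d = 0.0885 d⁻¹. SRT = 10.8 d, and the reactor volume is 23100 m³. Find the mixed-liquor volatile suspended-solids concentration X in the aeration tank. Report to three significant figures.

X = Y·Q·ΔS·θ_c / [V·(1 + k_d θ_c)] = 0.651 × 40000 × (246 − 7.05) × 10.8 / [23100 × (1 + 0.0885 × 10.8)] = 1487 mg/L.

X ≈ 1490 mg/L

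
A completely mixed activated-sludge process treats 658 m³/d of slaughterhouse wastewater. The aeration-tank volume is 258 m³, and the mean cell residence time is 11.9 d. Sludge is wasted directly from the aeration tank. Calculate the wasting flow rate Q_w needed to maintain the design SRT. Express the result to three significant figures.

Q_w ≈ 21.7 m³/d

For wasting at MLVSS concentration, Q_w = V/θ_c = 258.0/11.9 = 21.68 m³/d.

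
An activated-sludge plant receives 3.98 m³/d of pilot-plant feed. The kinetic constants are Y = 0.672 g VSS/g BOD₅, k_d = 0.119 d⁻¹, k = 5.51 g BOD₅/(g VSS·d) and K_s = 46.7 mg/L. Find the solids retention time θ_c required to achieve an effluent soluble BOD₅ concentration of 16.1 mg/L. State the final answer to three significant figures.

θ_c ≈ 1.20 d

At the target effluent, Y k S/(K_s+S) = 0.672×5.51×16.1/62.80 = 0.9493 d⁻¹.
1/θ_c = 0.9493 − 0.119 = 0.8303 d⁻¹, so θ_c = 1.204 d.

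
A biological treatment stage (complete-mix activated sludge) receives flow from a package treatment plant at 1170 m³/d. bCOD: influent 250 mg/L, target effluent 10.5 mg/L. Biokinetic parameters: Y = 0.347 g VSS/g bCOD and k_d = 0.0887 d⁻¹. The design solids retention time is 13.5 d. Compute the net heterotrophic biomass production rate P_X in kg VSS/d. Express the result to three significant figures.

The observed yield is Y_obs = Y/(1 + k_d·θ_c) = 0.347 / (1 + 0.0887 × 13.5) = 0.347 / 2.197 = 0.1579 g VSS per g bCOD removed.
Q·(S₀ − S) = 1170 × (250 − 10.5) × 10⁻³ = 280.2 kg/d removed.
P_X = Y_obs · Q(S₀ − S) = 0.1579 × 280.2 = 44.25 kg VSS/d.

P_X ≈ 44.2 kg VSS/d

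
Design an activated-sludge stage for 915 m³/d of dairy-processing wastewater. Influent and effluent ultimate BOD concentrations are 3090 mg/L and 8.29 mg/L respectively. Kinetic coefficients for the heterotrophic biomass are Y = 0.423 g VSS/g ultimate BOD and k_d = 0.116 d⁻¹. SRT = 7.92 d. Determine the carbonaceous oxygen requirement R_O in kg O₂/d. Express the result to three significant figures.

Observed yield with endogenous decay: Y_obs = Y / (1 + k_d·θ_c) = 0.423 / (1 + 0.116 × 7.92) = 0.423 / 1.919 = 0.2205 g VSS/g ultimate BOD.
Mass of ultimate BOD removed per day: Q(S₀ − S) = 915 × 3082 g/m³ = 2820 kg/d.
P_X = Y_obs·Q·(S₀ − S) = 0.2205 × 2820 = 621.6 kg VSS/d.
Carbonaceous O₂ demand = substrate oxidised − cell-mass equivalent = 2820 − 1.42 × 621.6 = 1937 kg O₂/d.

R_O ≈ 1940 kg O₂/d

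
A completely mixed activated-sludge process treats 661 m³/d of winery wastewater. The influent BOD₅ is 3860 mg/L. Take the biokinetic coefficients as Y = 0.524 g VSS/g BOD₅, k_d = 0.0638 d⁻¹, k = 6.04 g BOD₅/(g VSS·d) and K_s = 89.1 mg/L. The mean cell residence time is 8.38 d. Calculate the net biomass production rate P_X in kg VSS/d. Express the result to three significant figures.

From the Monod/SRT balance for a CMAS, S = K_s·(1+k_d θ_c)/[θ_c·(Y k − k_d) − 1] = 89.1 × (1 + 0.0638 × 8.38) / [8.38 × (0.524 × 6.04 − 0.0638) − 1] = 136.7 / 24.99 = 5.472 mg/L.
The observed yield is Y_obs = Y/(1 + k_d·θ_c) = 0.524 / (1 + 0.0638 × 8.38) = 0.524 / 1.535 = 0.3414 g VSS per g BOD₅ removed.
Substrate removed = Q·(S₀ − S) = 661 m³/d × (3860 − 5.47) g/m³ = 2.55×10^6 g/d = 2548 kg/d.
P_X = Y_obs · Q(S₀ − S) = 0.3414 × 2548 = 870.0 kg VSS/d.

P_X ≈ 870 kg VSS/d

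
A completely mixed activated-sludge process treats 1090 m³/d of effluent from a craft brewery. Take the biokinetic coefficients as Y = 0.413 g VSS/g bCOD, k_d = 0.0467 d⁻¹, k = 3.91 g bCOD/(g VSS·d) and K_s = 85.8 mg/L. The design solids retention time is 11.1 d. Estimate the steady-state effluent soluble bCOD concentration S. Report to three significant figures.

S ≈ 7.94 mg/L

Effluent substrate depends only on kinetics and SRT: S = K_s(1 + k_d θ_c) / [θ_c(Yk − k_d) − 1] = 85.8 × (1 + 0.0467 × 11.1) / [11.1 × (0.413 × 3.91 − 0.0467) − 1] = 130.3 / 16.41 = 7.941 mg/L.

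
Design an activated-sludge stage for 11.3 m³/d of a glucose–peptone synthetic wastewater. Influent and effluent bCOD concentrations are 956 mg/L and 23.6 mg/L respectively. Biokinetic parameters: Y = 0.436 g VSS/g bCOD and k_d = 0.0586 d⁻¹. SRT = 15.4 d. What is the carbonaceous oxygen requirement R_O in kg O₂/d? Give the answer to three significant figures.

Y_obs = Y / (1 + k_d θ_c) = 0.436 / (1 + 0.0586 × 15.4) = 0.436 / 1.902 = 0.2292.
Mass of bCOD removed per day: Q(S₀ − S) = 11.3 × 932.4 g/m³ = 10.54 kg/d.
Biomass synthesised: P_X = Y_obs × 10.54 = 2.415 kg VSS/d.
R_O = Q·ΔS − 1.42 P_X = 10.54 − 3.429 = 7.107 kg O₂/d.

R_O ≈ 7.11 kg O₂/d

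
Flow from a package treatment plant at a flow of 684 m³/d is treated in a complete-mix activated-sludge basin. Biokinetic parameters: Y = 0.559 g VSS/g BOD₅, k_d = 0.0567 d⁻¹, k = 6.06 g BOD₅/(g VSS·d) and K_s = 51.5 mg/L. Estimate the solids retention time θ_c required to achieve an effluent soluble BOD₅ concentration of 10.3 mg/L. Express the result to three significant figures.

At the target effluent, Y k S/(K_s+S) = 0.559×6.06×10.3/61.80 = 0.5646 d⁻¹.
Then 1/θ_c = μ − k_d = 0.5646 − 0.0567 = 0.5079 d⁻¹, giving θ_c = 1.969 d.

θ_c ≈ 1.97 d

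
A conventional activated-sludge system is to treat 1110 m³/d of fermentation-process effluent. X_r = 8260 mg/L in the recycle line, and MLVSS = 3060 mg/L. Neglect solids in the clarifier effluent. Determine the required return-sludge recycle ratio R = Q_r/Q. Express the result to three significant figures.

R ≈ 0.588

R = Q_r/Q = X/(X_r − X) = 3060 / (8260 − 3060) = 0.5885.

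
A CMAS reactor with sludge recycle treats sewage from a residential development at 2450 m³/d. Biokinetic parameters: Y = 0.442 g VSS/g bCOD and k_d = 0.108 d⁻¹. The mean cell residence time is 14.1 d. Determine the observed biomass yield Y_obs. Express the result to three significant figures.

Y_obs ≈ 0.175 g VSS/g bCOD

The observed yield is Y_obs = Y/(1 + k_d·θ_c) = 0.442 / (1 + 0.108 × 14.1) = 0.442 / 2.523 = 0.1752 g VSS per g bCOD removed.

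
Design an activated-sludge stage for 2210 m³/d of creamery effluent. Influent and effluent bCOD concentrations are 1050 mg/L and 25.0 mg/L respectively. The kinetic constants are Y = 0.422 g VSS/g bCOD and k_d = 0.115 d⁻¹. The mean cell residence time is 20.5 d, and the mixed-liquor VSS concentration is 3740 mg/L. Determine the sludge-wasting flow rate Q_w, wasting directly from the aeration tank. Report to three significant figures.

Steady-state biomass mass balance: V·X·(1 + k_d·θ_c) = Y·Q·(S₀ − S)·θ_c, so V = 0.422 × 2210 × (1050 − 25.0) × 20.5 / [3740 × (1 + 0.115 × 20.5)] = 1.96×10^7 / 12557 = 1561 m³.
With mixed-liquor wasting, θ_c = V/Q_w, so Q_w = V/θ_c = 1561/20.5 = 76.13 m³/d.

Q_w ≈ 76.1 m³/d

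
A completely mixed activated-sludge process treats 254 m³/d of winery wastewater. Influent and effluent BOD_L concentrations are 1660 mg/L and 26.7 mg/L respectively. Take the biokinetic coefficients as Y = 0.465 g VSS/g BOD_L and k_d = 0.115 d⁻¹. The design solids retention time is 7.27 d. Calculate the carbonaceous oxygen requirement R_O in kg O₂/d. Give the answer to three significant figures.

The observed yield is Y_obs = Y/(1 + k_d·θ_c) = 0.465 / (1 + 0.115 × 7.27) = 0.465 / 1.836 = 0.2533 g VSS per g BOD_L removed.
Substrate removed = Q·(S₀ − S) = 254 m³/d × (1660 − 26.7) g/m³ = 4.15×10^5 g/d = 414.9 kg/d.
Net sludge production P_X = 0.2533 × 414.9 = 105.1 kg VSS/d.
R_O = Q·ΔS − 1.42 P_X = 414.9 − 149.2 = 265.7 kg O₂/d.

R_O ≈ 266 kg O₂/d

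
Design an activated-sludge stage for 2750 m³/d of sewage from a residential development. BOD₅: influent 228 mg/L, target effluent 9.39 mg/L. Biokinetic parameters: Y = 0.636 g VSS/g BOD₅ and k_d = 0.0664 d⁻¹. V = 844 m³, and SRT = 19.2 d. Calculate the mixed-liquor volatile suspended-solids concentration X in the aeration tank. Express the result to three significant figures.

From V·X·(1 + k_d·θ_c) = Y·Q·(S₀ − S)·θ_c: X = 0.636 × 2750 × (228 − 9.39) × 19.2 / [844 × (1 + 0.0664 × 19.2)] = 3823 mg/L.

X ≈ 3820 mg/L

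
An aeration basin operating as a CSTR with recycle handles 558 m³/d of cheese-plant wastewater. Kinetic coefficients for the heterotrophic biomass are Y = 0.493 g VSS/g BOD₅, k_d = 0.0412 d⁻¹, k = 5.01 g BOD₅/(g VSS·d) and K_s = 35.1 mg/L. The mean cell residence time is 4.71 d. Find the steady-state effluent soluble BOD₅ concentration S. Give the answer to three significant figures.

For a completely mixed reactor with recycle the Lawrence–McCarty relation gives S = K_s·(1 + k_d·θ_c) / [θ_c·(Y·k − k_d) − 1] = 35.1 × (1 + 0.0412 × 4.71) / [4.71 × (0.493 × 5.01 − 0.0412) − 1] = 41.91 / 10.44 = 4.015 mg/L.

S ≈ 4.01 mg/L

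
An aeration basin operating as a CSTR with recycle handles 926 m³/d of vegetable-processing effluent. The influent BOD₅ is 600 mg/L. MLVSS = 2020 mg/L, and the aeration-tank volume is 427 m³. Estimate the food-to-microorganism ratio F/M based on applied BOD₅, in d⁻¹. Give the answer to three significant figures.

Food-to-microorganism ratio F/M = Q S₀ / (V X) = 926 × 600 / (427.0 × 2020) = 0.6441 d⁻¹.

F/M ≈ 0.644 d⁻¹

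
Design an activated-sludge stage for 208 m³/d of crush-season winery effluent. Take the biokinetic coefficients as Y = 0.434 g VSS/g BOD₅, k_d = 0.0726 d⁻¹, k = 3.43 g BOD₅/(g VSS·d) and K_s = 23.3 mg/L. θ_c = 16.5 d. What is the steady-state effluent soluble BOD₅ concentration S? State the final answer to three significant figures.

For a completely mixed reactor with recycle the Lawrence–McCarty relation gives S = K_s·(1 + k_d·θ_c) / [θ_c·(Y·k − k_d) − 1] = 23.3 × (1 + 0.0726 × 16.5) / [16.5 × (0.434 × 3.43 − 0.0726) − 1] = 51.21 / 22.36 = 2.290 mg/L.

S ≈ 2.29 mg/L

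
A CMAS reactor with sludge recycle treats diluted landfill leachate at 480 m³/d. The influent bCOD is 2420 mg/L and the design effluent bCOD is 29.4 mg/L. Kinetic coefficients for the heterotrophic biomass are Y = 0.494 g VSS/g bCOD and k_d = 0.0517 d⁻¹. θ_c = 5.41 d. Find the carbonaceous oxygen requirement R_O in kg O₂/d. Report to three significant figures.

R_O ≈ 518 kg O₂/d

Y_obs = Y / (1 + k_d θ_c) = 0.494 / (1 + 0.0517 × 5.41) = 0.494 / 1.280 = 0.3860.
ΔS = 2420 − 29.4 = 2391 mg/L, so the substrate removal rate is 480 × 2391/1000 = 1147 kg bCOD/d.
Net sludge production P_X = 0.3860 × 1147 = 443.0 kg VSS/d.
Carbonaceous O₂ demand = substrate oxidised − cell-mass equivalent = 1147 − 1.42 × 443.0 = 518.5 kg O₂/d.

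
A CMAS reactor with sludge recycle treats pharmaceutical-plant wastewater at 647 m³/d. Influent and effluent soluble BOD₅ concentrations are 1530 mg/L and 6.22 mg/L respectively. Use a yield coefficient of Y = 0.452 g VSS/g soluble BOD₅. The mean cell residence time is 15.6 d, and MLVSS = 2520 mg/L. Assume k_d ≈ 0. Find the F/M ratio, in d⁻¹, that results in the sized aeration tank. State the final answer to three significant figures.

F/M ≈ 0.142 d⁻¹

With k_d = 0 the design equation reduces to V = Y Q (S₀−S) θ_c / X = 0.452 × 647 × (1530 − 6.22) × 15.6 / 2520 = 2759 m³.
F/M = applied load / biomass = Q·S₀/(V·X) = 647 × 1530 / (2759 × 2520) = 0.1424 d⁻¹.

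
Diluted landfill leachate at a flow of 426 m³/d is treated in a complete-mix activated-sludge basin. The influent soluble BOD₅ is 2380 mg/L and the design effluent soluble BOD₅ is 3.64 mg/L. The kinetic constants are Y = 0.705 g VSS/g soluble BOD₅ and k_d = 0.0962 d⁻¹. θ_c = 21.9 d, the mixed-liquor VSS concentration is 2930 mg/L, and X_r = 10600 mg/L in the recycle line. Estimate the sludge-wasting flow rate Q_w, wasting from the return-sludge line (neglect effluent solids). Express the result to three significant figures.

Q_w ≈ 21.7 m³/d

Rearranging the biomass balance for a CMAS with decay, V = Y·Q·ΔS·θ_c / [X·(1+k_d θ_c)] = 0.705 × 426 × (2380 − 3.64) × 21.9 / [2930 × (1 + 0.0962 × 21.9)] = 1.56×10^7 / 9103 = 1717 m³.
Wasting from the return line (neglecting effluent solids): Q_w = V·X / (θ_c·X_r) = 1717 × 2930 / (21.9 × 10600) = 21.67 m³/d.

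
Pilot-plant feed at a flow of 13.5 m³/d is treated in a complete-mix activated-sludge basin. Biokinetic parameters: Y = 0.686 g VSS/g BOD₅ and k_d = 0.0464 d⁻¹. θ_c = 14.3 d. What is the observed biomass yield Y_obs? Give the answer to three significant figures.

The observed yield is Y_obs = Y/(1 + k_d·θ_c) = 0.686 / (1 + 0.0464 × 14.3) = 0.686 / 1.664 = 0.4124 g VSS per g BOD₅ removed.

Y_obs ≈ 0.412 g VSS/g BOD₅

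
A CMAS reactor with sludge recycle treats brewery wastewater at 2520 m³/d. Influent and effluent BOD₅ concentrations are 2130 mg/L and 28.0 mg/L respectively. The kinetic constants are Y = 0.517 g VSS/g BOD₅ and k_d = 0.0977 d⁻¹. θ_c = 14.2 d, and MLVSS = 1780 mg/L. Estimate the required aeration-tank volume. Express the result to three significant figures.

V ≈ 9150 m³

Steady-state biomass mass balance: V·X·(1 + k_d·θ_c) = Y·Q·(S₀ − S)·θ_c, so V = 0.517 × 2520 × (2130 − 28.0) × 14.2 / [1780 × (1 + 0.0977 × 14.2)] = 3.89×10^7 / 4249 = 9151 m³.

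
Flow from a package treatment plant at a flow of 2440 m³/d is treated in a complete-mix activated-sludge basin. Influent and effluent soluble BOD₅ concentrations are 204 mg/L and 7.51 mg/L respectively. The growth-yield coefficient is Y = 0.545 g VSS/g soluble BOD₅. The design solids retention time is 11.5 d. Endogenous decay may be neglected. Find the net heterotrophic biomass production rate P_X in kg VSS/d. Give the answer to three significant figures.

With endogenous decay neglected, the observed yield equals the true yield: Y_obs = Y = 0.545 g VSS/g soluble BOD₅.
Mass of soluble BOD₅ removed per day: Q(S₀ − S) = 2440 × 196.5 g/m³ = 479.4 kg/d.
Biomass produced: P_X = Y_obs·Q·ΔS = 0.5450 × 479.4 ≈ 261.3 kg VSS/d.

P_X ≈ 261 kg VSS/d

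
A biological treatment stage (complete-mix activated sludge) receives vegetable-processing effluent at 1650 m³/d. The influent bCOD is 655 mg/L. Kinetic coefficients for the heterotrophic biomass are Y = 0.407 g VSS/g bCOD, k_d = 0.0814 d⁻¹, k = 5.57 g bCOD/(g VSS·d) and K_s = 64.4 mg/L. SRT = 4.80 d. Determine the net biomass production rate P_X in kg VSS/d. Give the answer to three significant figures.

Effluent substrate depends only on kinetics and SRT: S = K_s(1 + k_d θ_c) / [θ_c(Yk − k_d) − 1] = 64.4 × (1 + 0.0814 × 4.80) / [4.80 × (0.407 × 5.57 − 0.0814) − 1] = 89.56 / 9.491 = 9.437 mg/L.
The observed yield is Y_obs = Y/(1 + k_d·θ_c) = 0.407 / (1 + 0.0814 × 4.80) = 0.407 / 1.391 = 0.2927 g VSS per g bCOD removed.
Substrate removed = Q·(S₀ − S) = 1650 m³/d × (655 − 9.44) g/m³ = 1.07×10^6 g/d = 1065 kg/d.
P_X = Y_obs · Q(S₀ − S) = 0.2927 × 1065 = 311.7 kg VSS/d.

P_X ≈ 312 kg VSS/d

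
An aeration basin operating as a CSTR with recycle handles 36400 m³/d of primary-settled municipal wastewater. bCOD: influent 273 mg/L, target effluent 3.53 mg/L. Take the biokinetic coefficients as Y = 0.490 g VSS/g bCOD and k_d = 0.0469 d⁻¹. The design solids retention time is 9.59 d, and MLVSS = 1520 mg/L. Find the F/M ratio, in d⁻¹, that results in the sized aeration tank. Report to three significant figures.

Rearranging the biomass balance for a CMAS with decay, V = Y·Q·ΔS·θ_c / [X·(1+k_d θ_c)] = 0.490 × 36400 × (273 − 3.53) × 9.59 / [1520 × (1 + 0.0469 × 9.59)] = 4.61×10^7 / 2204 = 20916 m³.
F/M = applied load / biomass = Q·S₀/(V·X) = 36400 × 273 / (20916 × 1520) = 0.3126 d⁻¹.

F/M ≈ 0.313 d⁻¹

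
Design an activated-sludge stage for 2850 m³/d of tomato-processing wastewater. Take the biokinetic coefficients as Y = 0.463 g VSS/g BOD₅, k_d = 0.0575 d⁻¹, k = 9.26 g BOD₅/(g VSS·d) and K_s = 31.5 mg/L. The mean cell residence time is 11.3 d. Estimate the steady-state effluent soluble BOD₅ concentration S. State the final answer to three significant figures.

S ≈ 1.11 mg/L

Effluent substrate depends only on kinetics and SRT: S = K_s(1 + k_d θ_c) / [θ_c(Yk − k_d) − 1] = 31.5 × (1 + 0.0575 × 11.3) / [11.3 × (0.463 × 9.26 − 0.0575) − 1] = 51.97 / 46.80 = 1.110 mg/L.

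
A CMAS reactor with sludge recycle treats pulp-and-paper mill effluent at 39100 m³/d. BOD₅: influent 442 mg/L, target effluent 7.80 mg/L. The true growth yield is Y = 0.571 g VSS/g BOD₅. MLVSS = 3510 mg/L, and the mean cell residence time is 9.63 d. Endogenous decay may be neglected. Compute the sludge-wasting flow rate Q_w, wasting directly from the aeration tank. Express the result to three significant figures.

Q_w ≈ 2760 m³/d

V·X = Y·Q·ΔS·θ_c gives V = 0.571 × 39100 × (442 − 7.80) × 9.63 / 3510 = 26596 m³.
For wasting at MLVSS concentration, Q_w = V/θ_c = 26596/9.63 = 2762 m³/d.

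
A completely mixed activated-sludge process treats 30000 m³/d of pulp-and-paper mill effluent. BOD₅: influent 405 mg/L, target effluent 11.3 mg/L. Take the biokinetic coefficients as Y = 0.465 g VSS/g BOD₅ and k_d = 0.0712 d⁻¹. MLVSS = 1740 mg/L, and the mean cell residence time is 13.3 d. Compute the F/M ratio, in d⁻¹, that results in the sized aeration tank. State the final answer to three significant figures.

F/M ≈ 0.324 d⁻¹

From the SRT design equation V = Y Q (S₀−S) θ_c / [X (1 + k_d θ_c)] = 0.465 × 30000 × (405 − 11.3) × 13.3 / [1740 × (1 + 0.0712 × 13.3)] = 7.3×10^7 / 3388 = 21562 m³.
F/M = Q·S₀ / (V·X) = 30000 × 405 / (21562 × 1740) = 0.3238 g BOD₅·(g VSS·d)⁻¹.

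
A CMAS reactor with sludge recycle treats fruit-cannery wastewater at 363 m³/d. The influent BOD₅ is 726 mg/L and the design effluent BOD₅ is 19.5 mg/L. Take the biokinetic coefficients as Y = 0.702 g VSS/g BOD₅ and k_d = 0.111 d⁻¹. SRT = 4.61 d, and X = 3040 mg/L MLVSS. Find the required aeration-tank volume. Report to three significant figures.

Steady-state biomass mass balance: V·X·(1 + k_d·θ_c) = Y·Q·(S₀ − S)·θ_c, so V = 0.702 × 363 × (726 − 19.5) × 4.61 / [3040 × (1 + 0.111 × 4.61)] = 8.3×10^5 / 4596 = 180.6 m³.

V ≈ 181 m³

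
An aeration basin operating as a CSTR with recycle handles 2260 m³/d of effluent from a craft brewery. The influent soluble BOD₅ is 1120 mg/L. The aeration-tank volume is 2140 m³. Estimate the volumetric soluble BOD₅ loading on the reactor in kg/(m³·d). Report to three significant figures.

L_v ≈ 1.18 kg soluble BOD₅/(m³·d)

Applied soluble BOD₅ load per unit volume = Q·S₀/V = (2260 × 1120/1000)/2140 = 1.183 kg soluble BOD₅·m⁻³·d⁻¹.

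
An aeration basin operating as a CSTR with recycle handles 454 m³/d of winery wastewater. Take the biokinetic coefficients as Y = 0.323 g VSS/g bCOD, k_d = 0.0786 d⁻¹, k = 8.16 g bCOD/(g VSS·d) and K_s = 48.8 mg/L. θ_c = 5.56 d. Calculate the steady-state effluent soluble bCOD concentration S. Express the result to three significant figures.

Effluent substrate depends only on kinetics and SRT: S = K_s(1 + k_d θ_c) / [θ_c(Yk − k_d) − 1] = 48.8 × (1 + 0.0786 × 5.56) / [5.56 × (0.323 × 8.16 − 0.0786) − 1] = 70.13 / 13.22 = 5.306 mg/L.

S ≈ 5.31 mg/L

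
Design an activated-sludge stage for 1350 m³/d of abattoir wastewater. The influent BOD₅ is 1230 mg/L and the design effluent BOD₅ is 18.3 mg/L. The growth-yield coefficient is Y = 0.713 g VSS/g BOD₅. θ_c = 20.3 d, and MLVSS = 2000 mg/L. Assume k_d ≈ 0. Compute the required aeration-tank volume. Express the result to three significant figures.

V·X = Y·Q·ΔS·θ_c gives V = 0.713 × 1350 × (1230 − 18.3) × 20.3 / 2000 = 11838 m³.

V ≈ 11800 m³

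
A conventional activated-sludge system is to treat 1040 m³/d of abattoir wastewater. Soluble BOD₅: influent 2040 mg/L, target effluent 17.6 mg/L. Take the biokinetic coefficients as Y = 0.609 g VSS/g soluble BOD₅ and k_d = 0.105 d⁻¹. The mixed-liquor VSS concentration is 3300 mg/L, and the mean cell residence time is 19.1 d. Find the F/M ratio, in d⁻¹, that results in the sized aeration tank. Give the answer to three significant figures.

F/M ≈ 0.261 d⁻¹

Rearranging the biomass balance for a CMAS with decay, V = Y·Q·ΔS·θ_c / [X·(1+k_d θ_c)] = 0.609 × 1040 × (2040 − 17.6) × 19.1 / [3300 × (1 + 0.105 × 19.1)] = 2.45×10^7 / 9918 = 2467 m³.
F/M = applied load / biomass = Q·S₀/(V·X) = 1040 × 2040 / (2467 × 3300) = 0.2606 d⁻¹.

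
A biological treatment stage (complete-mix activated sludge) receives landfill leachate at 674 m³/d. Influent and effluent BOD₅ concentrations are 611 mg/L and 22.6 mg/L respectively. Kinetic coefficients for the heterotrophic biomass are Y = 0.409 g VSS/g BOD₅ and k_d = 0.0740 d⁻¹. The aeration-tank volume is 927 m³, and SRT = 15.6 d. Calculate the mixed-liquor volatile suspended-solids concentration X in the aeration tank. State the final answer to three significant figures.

X ≈ 1270 mg/L

X = Y·Q·ΔS·θ_c / [V·(1 + k_d θ_c)] = 0.409 × 674 × (611 − 22.6) × 15.6 / [927 × (1 + 0.0740 × 15.6)] = 1267 mg/L.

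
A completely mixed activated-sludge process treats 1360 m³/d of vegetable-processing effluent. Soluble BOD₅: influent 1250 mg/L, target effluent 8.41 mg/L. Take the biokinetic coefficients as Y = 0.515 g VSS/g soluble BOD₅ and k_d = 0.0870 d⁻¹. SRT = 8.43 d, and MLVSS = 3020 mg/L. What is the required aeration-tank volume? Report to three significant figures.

V ≈ 1400 m³

Rearranging the biomass balance for a CMAS with decay, V = Y·Q·ΔS·θ_c / [X·(1+k_d θ_c)] = 0.515 × 1360 × (1250 − 8.41) × 8.43 / [3020 × (1 + 0.0870 × 8.43)] = 7.33×10^6 / 5235 = 1400 m³.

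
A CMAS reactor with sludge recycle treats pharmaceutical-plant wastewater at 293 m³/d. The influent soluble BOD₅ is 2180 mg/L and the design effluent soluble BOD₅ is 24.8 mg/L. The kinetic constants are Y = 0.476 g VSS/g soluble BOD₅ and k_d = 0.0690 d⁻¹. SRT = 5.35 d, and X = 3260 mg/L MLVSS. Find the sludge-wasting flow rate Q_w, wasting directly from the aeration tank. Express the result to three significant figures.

From the SRT design equation V = Y Q (S₀−S) θ_c / [X (1 + k_d θ_c)] = 0.476 × 293 × (2180 − 24.8) × 5.35 / [3260 × (1 + 0.0690 × 5.35)] = 1.61×10^6 / 4463 = 360.3 m³.
Wasting from the aeration tank: Q_w = V / θ_c = 360.3 / 5.35 = 67.34 m³/d.

Q_w ≈ 67.3 m³/d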